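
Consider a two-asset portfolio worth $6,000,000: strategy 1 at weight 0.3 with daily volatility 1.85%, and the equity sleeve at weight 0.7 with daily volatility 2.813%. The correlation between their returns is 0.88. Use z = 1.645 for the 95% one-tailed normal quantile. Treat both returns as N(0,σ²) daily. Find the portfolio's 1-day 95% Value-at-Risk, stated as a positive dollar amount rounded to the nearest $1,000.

σ_p² = 0.3²·1.85² + 0.7²·2.813² + 2·0.88·0.3·0.7·1.85·2.813 = 6.1088 (%²).
σ_p = √6.1088 = 2.472%.
VaR = 1.645 × 2.472% = 4.066%; on $6,000,000 that is $243,960.

$244,000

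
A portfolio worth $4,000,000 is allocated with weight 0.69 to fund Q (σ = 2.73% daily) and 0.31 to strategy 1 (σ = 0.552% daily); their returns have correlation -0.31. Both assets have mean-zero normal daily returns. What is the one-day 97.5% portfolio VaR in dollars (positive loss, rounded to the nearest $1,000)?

$144,000

σ_p² = 0.69²·2.73² + 0.31²·0.552² + 2·-0.31·0.69·0.31·2.73·0.552 = 3.3778 (%²).
σ_p = √3.3778 = 1.838%.
At 97.5%, z = 1.960.
VaR = 1.960 × 1.838% = 3.602%; on $4,000,000 that is $144,080.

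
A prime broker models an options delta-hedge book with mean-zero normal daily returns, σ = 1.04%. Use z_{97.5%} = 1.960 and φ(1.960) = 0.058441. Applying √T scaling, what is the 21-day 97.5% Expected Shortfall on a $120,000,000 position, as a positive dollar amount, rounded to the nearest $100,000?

σ_{21d} = 1.04% × √21 = 4.766%.
ES multiplier = φ(z)/(1−α) = 0.058441/0.025 = 2.338.
ES = 4.766% × 2.338 = 11.143%; on $120,000,000: $13,371,600.

$13,400,000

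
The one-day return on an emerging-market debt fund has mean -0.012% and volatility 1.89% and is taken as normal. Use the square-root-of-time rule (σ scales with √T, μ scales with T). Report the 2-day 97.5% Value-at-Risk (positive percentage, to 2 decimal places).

5.26%

At 97.5%, z = 1.960.
σ_{2d} = 1.89% × √2 = 2.673%; μ_{2d} = 2 × -0.012% = -0.024%.
VaR = −(-0.024%) + 1.960 × 2.673% = 5.263%.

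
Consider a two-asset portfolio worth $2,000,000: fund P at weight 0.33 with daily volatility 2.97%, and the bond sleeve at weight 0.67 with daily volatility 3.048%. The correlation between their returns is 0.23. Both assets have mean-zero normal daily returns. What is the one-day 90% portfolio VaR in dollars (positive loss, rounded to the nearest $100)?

$63,100

σ_p² = 0.33²·2.97² + 0.67²·3.048² + 2·0.23·0.33·0.67·2.97·3.048 = 6.0517 (%²).
σ_p = √6.0517 = 2.460%.
At 90%, z = 1.282.
VaR = 1.282 × 2.460% = 3.154%; on $2,000,000 that is $63,080.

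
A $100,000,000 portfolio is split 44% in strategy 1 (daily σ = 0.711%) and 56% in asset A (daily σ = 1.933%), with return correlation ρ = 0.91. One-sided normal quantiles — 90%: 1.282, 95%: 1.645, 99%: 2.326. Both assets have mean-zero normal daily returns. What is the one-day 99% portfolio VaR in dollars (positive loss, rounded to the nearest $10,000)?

$3,190,000

σ_p² = 0.44²·0.711² + 0.56²·1.933² + 2·0.91·0.44·0.56·0.711·1.933 = 1.8860 (%²).
σ_p = √1.8860 = 1.373%.
VaR = 2.326 × 1.373% = 3.194%; on $100,000,000 that is $3,194,000.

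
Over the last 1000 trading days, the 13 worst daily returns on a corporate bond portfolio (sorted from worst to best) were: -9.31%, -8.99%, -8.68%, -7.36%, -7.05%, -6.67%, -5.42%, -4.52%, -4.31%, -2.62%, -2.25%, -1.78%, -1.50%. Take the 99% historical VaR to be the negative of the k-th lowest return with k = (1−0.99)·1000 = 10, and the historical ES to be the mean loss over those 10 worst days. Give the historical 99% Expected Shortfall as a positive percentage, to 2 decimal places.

6.49%

The 10 worst returns sum to -64.93%.
ES = −(-64.93%) / 10 = 6.493% ≈ 6.49%.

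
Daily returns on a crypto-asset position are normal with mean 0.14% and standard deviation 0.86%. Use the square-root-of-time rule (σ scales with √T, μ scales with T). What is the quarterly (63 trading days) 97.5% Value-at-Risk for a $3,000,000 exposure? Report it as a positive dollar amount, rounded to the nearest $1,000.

At 97.5%, z = 1.960.
σ_{63d} = 0.86% × √63 = 6.826%; μ_{63d} = 63 × 0.14% = 8.820%.
VaR = −(8.820%) + 1.960 × 6.826% = 4.559%.
On $3,000,000: 0.04559 × $3,000,000 = $136,770.

$137,000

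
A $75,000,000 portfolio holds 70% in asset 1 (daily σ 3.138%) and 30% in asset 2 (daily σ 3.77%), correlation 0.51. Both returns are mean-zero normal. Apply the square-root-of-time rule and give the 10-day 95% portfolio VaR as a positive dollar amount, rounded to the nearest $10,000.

$11,470,000

σ_p = √(0.7²·3.138² + 0.3²·3.77² + 2·0.51·0.7·0.3·3.138·3.77) = 2.939%.
σ_{10d} = 2.939% × √10 = 9.294%.
z(95%) = 1.645.
VaR = 1.645 × 9.294% = 15.289%; on $75,000,000 that is $11,466,750.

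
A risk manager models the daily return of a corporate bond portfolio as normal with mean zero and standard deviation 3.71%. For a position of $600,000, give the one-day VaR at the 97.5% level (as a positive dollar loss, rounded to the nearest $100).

$43,600

At 97.5% one-sided, z = 1.960.
VaR = z·σ = 1.960 × 3.71% = 7.272%.
On $600,000: 0.07272 × $600,000 = $43,632.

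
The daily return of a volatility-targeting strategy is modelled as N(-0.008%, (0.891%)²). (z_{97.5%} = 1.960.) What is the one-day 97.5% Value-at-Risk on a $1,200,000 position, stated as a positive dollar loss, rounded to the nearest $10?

VaR = −μ + z·σ = −(-0.008%) + 1.960 × 0.891% = 1.754%.
On $1,200,000: 0.01754 × $1,200,000 = $21,048.

$21,050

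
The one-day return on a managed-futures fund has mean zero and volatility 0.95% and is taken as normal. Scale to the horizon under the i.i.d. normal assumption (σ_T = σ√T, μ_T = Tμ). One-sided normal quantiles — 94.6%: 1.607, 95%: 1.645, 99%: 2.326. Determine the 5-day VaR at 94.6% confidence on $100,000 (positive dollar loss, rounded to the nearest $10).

$3,410

σ_{5d} = 0.95% × √5 = 2.124%.
VaR = 1.607 × 2.124% = 3.413%.
On $100,000: 0.03413 × $100,000 = $3,413.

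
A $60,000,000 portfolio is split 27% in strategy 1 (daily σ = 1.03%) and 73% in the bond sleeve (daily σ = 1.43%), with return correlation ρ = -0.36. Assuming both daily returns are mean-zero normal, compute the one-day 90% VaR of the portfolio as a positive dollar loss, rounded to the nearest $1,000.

$753,000

σ_p² = 0.27²·1.03² + 0.73²·1.43² + 2·-0.36·0.27·0.73·1.03·1.43 = 0.9580 (%²).
σ_p = √0.9580 = 0.979%.
At 90%, z = 1.282.
VaR = 1.282 × 0.979% = 1.255%; on $60,000,000 that is $753,000.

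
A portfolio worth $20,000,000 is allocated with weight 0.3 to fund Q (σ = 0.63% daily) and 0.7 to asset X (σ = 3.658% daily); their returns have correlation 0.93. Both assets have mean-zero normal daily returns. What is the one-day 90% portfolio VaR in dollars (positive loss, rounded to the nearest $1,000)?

σ_p² = 0.3²·0.63² + 0.7²·3.658² + 2·0.93·0.3·0.7·0.63·3.658 = 7.4925 (%²).
σ_p = √7.4925 = 2.737%.
At 90%, z = 1.282.
VaR = 1.282 × 2.737% = 3.509%; on $20,000,000 that is $701,800.

$702,000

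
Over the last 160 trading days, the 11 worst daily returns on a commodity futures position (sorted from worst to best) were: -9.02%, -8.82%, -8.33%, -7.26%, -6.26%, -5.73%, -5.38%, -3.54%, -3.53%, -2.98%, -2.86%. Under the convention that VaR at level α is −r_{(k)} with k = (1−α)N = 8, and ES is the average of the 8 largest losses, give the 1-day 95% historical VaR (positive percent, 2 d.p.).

k = 8; the 8th lowest return is -3.54%, so VaR = 3.54%.

3.54%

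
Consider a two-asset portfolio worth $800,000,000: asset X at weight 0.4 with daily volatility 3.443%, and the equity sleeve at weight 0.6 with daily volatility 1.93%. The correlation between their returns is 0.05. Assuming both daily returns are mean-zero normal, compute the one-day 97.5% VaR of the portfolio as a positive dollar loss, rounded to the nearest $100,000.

σ_p² = 0.4²·3.443² + 0.6²·1.93² + 2·0.05·0.4·0.6·3.443·1.93 = 3.3971 (%²).
σ_p = √3.3971 = 1.843%.
At 97.5%, z = 1.960.
VaR = 1.960 × 1.843% = 3.612%; on $800,000,000 that is $28,896,000.

$28,900,000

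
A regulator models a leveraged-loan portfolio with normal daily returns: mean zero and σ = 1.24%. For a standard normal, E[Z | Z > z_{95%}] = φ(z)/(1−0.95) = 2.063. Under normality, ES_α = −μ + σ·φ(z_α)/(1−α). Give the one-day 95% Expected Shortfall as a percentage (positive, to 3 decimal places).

ES = 1.24% × 2.063 = 2.558%.

2.558%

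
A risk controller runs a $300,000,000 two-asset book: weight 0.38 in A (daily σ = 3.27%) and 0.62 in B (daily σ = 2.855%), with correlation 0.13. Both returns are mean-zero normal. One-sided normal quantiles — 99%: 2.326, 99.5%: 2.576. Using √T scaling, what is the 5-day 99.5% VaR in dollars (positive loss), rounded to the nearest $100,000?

$39,600,000

σ_p = √(0.38²·3.27² + 0.62²·2.855² + 2·0.13·0.38·0.62·3.27·2.855) = 2.291%.
σ_{5d} = 2.291% × √5 = 5.123%.
VaR = 2.576 × 5.123% = 13.197%; on $300,000,000 that is $39,591,000.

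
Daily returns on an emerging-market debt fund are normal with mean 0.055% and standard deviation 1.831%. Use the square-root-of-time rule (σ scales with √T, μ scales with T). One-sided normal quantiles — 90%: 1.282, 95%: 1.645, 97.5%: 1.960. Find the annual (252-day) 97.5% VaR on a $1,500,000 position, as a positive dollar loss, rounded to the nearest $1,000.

$647,000

σ_{252d} = 1.831% × √252 = 29.066%; μ_{252d} = 252 × 0.055% = 13.860%.
VaR = −(13.860%) + 1.960 × 29.066% = 43.109%.
On $1,500,000: 0.43109 × $1,500,000 = $646,635.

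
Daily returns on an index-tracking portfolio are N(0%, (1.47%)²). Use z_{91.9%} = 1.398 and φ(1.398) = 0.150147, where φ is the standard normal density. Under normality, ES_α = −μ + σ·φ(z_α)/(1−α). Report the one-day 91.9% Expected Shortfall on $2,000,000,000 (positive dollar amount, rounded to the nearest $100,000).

Tail multiplier: φ(z)/(1−α) = 0.150147 / 0.081 = 1.854.
ES = 1.47% × 1.854 = 2.725%.
On $2,000,000,000: 0.02725 × $2,000,000,000 = $54,500,000.

$54,500,000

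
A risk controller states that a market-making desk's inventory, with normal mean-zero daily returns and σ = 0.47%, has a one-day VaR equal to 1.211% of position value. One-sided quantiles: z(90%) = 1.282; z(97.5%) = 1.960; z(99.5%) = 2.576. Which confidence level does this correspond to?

99.5%

Implied z = VaR/σ = 1.211 / 0.47 = 2.577.
This matches z(99.5%) = 2.576.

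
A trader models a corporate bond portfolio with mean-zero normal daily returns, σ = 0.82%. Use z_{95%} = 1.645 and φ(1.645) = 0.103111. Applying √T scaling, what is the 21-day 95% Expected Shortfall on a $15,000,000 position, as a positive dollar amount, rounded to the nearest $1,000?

σ_{21d} = 0.82% × √21 = 3.758%.
ES multiplier = φ(z)/(1−α) = 0.103111/0.05 = 2.062.
ES = 3.758% × 2.062 = 7.749%; on $15,000,000: $1,162,350.

$1,162,000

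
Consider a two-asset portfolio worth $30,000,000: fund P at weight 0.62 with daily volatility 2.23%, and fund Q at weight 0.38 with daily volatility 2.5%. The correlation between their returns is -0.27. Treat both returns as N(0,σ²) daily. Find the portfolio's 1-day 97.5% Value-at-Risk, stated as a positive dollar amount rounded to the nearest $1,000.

σ_p² = 0.62²·2.23² + 0.38²·2.5² + 2·-0.27·0.62·0.38·2.23·2.5 = 2.1048 (%²).
σ_p = √2.1048 = 1.451%.
At 97.5%, z = 1.960.
VaR = 1.960 × 1.451% = 2.844%; on $30,000,000 that is $853,200.

$853,000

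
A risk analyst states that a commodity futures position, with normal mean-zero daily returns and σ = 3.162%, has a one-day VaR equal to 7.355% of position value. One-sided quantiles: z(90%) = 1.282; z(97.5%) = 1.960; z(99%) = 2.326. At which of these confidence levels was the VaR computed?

99%

Implied z = VaR/σ = 7.355 / 3.162 = 2.326.
This matches z(99%) = 2.326.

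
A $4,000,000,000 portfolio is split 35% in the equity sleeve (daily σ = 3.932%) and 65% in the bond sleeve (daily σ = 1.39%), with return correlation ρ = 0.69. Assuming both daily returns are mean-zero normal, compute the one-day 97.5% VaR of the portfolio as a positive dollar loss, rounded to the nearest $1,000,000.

σ_p² = 0.35²·3.932² + 0.65²·1.39² + 2·0.69·0.35·0.65·3.932·1.39 = 4.4261 (%²).
σ_p = √4.4261 = 2.104%.
At 97.5%, z = 1.960.
VaR = 1.960 × 2.104% = 4.124%; on $4,000,000,000 that is $164,960,000.

$165,000,000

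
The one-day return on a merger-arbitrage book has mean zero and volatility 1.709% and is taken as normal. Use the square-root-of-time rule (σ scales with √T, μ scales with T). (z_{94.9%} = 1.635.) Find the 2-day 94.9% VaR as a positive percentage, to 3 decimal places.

3.952%

σ_{2d} = 1.709% × √2 = 2.417%.
VaR = 1.635 × 2.417% = 3.952%.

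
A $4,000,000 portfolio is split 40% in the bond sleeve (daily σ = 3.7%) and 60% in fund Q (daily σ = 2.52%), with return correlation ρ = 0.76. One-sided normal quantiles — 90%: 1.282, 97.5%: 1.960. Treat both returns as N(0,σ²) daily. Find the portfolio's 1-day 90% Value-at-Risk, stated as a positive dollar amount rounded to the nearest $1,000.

$144,000

σ_p² = 0.4²·3.7² + 0.6²·2.52² + 2·0.76·0.4·0.6·3.7·2.52 = 7.8779 (%²).
σ_p = √7.8779 = 2.807%.
VaR = 1.282 × 2.807% = 3.599%; on $4,000,000 that is $143,960.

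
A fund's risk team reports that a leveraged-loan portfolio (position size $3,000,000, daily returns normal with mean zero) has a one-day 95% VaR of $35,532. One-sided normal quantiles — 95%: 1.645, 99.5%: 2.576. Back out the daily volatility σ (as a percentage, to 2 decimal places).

0.72%

VaR as a fraction: $35,532 / $3,000,000 = 1.184%.
σ = VaR / z = 1.184% / 1.645 = 0.720%.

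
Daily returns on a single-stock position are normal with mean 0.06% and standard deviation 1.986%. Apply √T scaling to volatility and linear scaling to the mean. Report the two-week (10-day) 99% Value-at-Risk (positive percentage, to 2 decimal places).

14.01%

At 99%, z = 2.326.
σ_{10d} = 1.986% × √10 = 6.280%; μ_{10d} = 10 × 0.06% = 0.600%.
VaR = −(0.600%) + 2.326 × 6.280% = 14.007%.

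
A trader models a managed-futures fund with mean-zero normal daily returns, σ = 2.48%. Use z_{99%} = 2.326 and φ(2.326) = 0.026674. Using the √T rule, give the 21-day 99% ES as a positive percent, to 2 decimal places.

σ_{21d} = 2.48% × √21 = 11.365%.
ES multiplier = φ(z)/(1−α) = 0.026674/0.01 = 2.667.
ES = 11.365% × 2.667 = 30.310%.

30.31%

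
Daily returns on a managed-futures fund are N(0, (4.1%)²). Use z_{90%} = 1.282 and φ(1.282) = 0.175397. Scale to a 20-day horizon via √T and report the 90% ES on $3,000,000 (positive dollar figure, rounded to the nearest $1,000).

σ_{20d} = 4.1% × √20 = 18.336%.
ES multiplier = φ(z)/(1−α) = 0.175397/0.1 = 1.754.
ES = 18.336% × 1.754 = 32.161%; on $3,000,000: $964,830.

$965,000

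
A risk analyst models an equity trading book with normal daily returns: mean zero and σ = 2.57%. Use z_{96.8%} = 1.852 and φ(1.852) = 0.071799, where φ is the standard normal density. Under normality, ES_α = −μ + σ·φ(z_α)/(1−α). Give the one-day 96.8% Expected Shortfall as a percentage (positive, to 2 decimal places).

Tail multiplier: φ(z)/(1−α) = 0.071799 / 0.032 = 2.244.
ES = 2.57% × 2.244 = 5.767%.

5.77%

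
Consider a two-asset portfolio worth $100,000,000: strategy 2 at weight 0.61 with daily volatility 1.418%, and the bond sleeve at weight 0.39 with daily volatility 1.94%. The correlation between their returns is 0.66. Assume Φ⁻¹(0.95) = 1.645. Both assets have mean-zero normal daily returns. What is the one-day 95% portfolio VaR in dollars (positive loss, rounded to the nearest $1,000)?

$2,431,000

σ_p² = 0.61²·1.418² + 0.39²·1.94² + 2·0.66·0.61·0.39·1.418·1.94 = 2.1845 (%²).
σ_p = √2.1845 = 1.478%.
VaR = 1.645 × 1.478% = 2.431%; on $100,000,000 that is $2,431,000.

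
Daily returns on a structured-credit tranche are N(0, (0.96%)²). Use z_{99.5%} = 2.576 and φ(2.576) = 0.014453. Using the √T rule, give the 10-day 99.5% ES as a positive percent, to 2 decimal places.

σ_{10d} = 0.96% × √10 = 3.036%.
ES multiplier = φ(z)/(1−α) = 0.014453/0.005 = 2.891.
ES = 3.036% × 2.891 = 8.777%.

8.78%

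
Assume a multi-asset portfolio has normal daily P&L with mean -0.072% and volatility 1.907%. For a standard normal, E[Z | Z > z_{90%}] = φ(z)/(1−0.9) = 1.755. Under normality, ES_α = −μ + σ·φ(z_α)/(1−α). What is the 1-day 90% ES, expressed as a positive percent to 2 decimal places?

3.42%

ES = −(-0.072%) + 1.907% × 1.755 = 3.419%.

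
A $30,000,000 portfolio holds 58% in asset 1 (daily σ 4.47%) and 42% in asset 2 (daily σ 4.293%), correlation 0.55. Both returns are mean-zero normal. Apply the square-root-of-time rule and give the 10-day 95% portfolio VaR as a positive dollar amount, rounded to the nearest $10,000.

σ_p = √(0.58²·4.47² + 0.42²·4.293² + 2·0.55·0.58·0.42·4.47·4.293) = 3.888%.
σ_{10d} = 3.888% × √10 = 12.295%.
z(95%) = 1.645.
VaR = 1.645 × 12.295% = 20.225%; on $30,000,000 that is $6,067,500.

$6,070,000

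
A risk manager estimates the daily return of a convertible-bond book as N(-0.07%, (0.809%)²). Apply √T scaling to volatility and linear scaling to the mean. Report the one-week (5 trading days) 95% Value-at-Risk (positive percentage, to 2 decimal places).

At 95%, z = 1.645.
σ_{5d} = 0.809% × √5 = 1.809%; μ_{5d} = 5 × -0.07% = -0.350%.
VaR = −(-0.350%) + 1.645 × 1.809% = 3.326%.

3.33%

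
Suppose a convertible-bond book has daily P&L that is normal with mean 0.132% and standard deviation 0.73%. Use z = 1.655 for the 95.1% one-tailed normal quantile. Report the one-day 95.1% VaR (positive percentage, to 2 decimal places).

1.08%

VaR = −μ + z·σ = −(0.132%) + 1.655 × 0.73% = 1.076%.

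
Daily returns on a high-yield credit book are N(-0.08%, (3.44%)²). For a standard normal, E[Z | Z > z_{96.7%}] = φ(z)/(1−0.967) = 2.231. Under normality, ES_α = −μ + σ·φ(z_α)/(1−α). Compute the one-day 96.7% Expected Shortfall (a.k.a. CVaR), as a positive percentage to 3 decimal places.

7.755%

ES = −(-0.08%) + 3.44% × 2.231 = 7.755%.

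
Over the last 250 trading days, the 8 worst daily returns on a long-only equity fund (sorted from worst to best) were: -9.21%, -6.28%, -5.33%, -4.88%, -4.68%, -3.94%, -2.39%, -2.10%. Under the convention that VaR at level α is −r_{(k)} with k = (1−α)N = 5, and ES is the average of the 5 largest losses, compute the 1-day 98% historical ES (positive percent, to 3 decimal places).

The 5 worst returns sum to -30.38%.
ES = −(-30.38%) / 5 = 6.076%.

6.076%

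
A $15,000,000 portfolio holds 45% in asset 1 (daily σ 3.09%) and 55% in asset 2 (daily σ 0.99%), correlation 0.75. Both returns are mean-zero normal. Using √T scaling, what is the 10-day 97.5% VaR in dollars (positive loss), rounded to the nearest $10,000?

$1,710,000

σ_p = √(0.45²·3.09² + 0.55²·0.99² + 2·0.75·0.45·0.55·3.09·0.99) = 1.835%.
σ_{10d} = 1.835% × √10 = 5.803%.
z(97.5%) = 1.960.
VaR = 1.960 × 5.803% = 11.374%; on $15,000,000 that is $1,706,100.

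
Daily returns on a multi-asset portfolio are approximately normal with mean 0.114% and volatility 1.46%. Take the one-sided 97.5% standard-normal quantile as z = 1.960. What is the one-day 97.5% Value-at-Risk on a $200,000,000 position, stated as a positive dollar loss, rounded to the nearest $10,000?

$5,500,000

VaR = −μ + z·σ = −(0.114%) + 1.960 × 1.46% = 2.748%.
On $200,000,000: 0.02748 × $200,000,000 = $5,496,000.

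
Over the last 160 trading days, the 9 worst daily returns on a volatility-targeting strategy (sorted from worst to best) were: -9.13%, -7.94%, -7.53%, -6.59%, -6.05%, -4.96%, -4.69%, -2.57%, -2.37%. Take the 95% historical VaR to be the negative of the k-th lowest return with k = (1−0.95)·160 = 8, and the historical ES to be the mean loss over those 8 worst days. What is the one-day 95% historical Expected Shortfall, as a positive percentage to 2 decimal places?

The 8 worst returns sum to -49.46%.
ES = −(-49.46%) / 8 = 6.1825% ≈ 6.18%.

6.18%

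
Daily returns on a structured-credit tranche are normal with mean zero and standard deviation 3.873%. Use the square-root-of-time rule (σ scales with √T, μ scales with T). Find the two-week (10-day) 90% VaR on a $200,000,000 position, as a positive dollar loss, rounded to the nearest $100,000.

$31,400,000

At 90%, z = 1.282.
σ_{10d} = 3.873% × √10 = 12.248%.
VaR = 1.282 × 12.248% = 15.702%.
On $200,000,000: 0.15702 × $200,000,000 = $31,404,000.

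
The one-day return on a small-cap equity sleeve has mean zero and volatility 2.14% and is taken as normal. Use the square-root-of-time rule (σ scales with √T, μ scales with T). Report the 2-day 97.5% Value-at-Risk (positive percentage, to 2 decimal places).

5.93%

At 97.5%, z = 1.960.
σ_{2d} = 2.14% × √2 = 3.026%.
VaR = 1.960 × 3.026% = 5.931%.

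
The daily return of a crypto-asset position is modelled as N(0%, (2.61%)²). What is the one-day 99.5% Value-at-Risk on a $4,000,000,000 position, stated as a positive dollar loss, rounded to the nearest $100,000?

$268,900,000

At 99.5% one-sided, z = 2.576.
VaR = z·σ = 2.576 × 2.61% = 6.723%.
On $4,000,000,000: 0.06723 × $4,000,000,000 = $268,920,000.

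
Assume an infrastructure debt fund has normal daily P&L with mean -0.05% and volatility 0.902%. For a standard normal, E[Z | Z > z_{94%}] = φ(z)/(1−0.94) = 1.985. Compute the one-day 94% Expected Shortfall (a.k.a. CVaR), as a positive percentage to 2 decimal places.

ES = −(-0.05%) + 0.902% × 1.985 = 1.840%.

1.84%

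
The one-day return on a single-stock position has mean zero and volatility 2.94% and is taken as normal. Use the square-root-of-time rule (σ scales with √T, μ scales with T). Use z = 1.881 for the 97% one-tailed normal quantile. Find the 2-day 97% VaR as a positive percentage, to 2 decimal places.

σ_{2d} = 2.94% × √2 = 4.158%.
VaR = 1.881 × 4.158% = 7.821%.

7.82%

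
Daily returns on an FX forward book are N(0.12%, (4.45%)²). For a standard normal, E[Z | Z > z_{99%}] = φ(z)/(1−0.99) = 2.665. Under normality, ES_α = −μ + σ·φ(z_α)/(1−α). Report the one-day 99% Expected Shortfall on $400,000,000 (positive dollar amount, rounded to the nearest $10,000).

ES = −(0.12%) + 4.45% × 2.665 = 11.739%.
On $400,000,000: 0.11739 × $400,000,000 = $46,956,000.

$46,960,000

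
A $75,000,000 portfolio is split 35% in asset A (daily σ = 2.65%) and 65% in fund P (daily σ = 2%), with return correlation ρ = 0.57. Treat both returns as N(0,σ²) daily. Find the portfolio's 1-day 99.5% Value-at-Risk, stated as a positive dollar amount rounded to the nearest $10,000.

σ_p² = 0.35²·2.65² + 0.65²·2² + 2·0.57·0.35·0.65·2.65·2 = 3.9248 (%²).
σ_p = √3.9248 = 1.981%.
At 99.5%, z = 2.576.
VaR = 2.576 × 1.981% = 5.103%; on $75,000,000 that is $3,827,250.

$3,830,000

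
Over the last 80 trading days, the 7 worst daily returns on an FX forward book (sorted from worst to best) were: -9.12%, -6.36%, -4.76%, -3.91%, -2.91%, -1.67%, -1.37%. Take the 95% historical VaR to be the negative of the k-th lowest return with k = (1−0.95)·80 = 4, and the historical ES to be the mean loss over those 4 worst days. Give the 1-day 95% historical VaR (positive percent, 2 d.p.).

k = 4; the 4th lowest return is -3.91%, so VaR = 3.91%.

3.91%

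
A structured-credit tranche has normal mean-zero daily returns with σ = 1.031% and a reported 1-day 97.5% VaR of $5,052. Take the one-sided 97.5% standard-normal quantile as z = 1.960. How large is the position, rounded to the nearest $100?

VaR as a fraction of value: z·σ = 1.960 × 1.031% = 2.02076%.
Position = $5,052 / 0.0202076 = $250,005.

$250,000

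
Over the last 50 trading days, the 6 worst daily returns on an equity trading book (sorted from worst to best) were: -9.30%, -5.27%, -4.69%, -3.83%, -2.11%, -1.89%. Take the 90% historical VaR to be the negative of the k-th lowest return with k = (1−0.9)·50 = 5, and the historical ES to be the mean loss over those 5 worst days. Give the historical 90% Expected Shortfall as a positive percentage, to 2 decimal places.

5.04%

The 5 worst returns sum to -25.20%.
ES = −(-25.20%) / 5 = 5.04%.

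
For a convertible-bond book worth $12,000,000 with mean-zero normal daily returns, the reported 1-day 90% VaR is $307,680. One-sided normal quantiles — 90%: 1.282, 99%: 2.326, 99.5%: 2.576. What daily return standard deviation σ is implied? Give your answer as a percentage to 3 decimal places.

2.000%

VaR as a fraction: $307,680 / $12,000,000 = 2.564%.
σ = VaR / z = 2.564% / 1.282 = 2.000%.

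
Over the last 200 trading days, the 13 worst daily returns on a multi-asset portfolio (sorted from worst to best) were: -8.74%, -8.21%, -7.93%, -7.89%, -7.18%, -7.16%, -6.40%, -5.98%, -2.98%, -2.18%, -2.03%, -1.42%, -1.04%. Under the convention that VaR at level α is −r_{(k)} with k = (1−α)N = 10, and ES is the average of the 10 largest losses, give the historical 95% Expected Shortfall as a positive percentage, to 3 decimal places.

The 10 worst returns sum to -64.65%.
ES = −(-64.65%) / 10 = 6.465%.

6.465%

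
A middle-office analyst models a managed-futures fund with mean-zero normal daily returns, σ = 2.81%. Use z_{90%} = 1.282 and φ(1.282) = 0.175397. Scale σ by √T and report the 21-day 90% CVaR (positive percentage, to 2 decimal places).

σ_{21d} = 2.81% × √21 = 12.877%.
ES multiplier = φ(z)/(1−α) = 0.175397/0.1 = 1.754.
ES = 12.877% × 1.754 = 22.586%.

22.59%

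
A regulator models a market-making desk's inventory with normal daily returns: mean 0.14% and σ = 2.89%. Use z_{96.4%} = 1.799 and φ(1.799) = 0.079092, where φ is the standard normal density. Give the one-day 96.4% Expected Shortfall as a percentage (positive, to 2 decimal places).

6.21%

Tail multiplier: φ(z)/(1−α) = 0.079092 / 0.036 = 2.197.
ES = −(0.14%) + 2.89% × 2.197 = 6.209%.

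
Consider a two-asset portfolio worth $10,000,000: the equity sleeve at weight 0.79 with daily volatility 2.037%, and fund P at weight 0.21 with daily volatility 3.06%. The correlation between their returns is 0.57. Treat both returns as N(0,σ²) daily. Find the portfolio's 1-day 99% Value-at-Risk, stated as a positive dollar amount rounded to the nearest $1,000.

$476,000

σ_p² = 0.79²·2.037² + 0.21²·3.06² + 2·0.57·0.79·0.21·2.037·3.06 = 4.1814 (%²).
σ_p = √4.1814 = 2.045%.
At 99%, z = 2.326.
VaR = 2.326 × 2.045% = 4.757%; on $10,000,000 that is $475,700.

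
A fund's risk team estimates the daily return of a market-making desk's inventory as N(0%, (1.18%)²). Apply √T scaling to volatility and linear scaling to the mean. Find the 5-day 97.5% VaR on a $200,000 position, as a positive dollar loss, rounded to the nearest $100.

$10,300

At 97.5%, z = 1.960.
σ_{5d} = 1.18% × √5 = 2.639%.
VaR = 1.960 × 2.639% = 5.172%.
On $200,000: 0.05172 × $200,000 = $10,344.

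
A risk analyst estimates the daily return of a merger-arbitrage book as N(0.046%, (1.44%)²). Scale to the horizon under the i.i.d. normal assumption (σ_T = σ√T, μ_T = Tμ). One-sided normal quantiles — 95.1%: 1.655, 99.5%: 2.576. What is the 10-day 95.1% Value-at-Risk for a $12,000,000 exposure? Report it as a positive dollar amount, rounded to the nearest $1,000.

σ_{10d} = 1.44% × √10 = 4.554%; μ_{10d} = 10 × 0.046% = 0.460%.
VaR = −(0.460%) + 1.655 × 4.554% = 7.077%.
On $12,000,000: 0.07077 × $12,000,000 = $849,240.

$849,000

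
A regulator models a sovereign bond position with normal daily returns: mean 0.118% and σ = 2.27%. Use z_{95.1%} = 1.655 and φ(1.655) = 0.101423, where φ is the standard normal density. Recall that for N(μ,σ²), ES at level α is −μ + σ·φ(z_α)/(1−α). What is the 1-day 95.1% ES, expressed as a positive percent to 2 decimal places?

Tail multiplier: φ(z)/(1−α) = 0.101423 / 0.049 = 2.070.
ES = −(0.118%) + 2.27% × 2.070 = 4.581%.

4.58%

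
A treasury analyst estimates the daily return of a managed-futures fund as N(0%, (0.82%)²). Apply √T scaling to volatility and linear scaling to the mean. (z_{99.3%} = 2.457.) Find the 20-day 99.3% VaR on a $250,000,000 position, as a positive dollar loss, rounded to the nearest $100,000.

σ_{20d} = 0.82% × √20 = 3.667%.
VaR = 2.457 × 3.667% = 9.010%.
On $250,000,000: 0.09010 × $250,000,000 = $22,525,000.

$22,500,000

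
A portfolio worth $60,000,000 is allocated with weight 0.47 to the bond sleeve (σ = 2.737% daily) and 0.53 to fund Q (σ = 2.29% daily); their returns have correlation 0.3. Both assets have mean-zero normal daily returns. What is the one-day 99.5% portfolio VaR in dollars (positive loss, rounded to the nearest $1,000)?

$3,116,000

σ_p² = 0.47²·2.737² + 0.53²·2.29² + 2·0.3·0.47·0.53·2.737·2.29 = 4.0646 (%²).
σ_p = √4.0646 = 2.016%.
At 99.5%, z = 2.576.
VaR = 2.576 × 2.016% = 5.193%; on $60,000,000 that is $3,115,800.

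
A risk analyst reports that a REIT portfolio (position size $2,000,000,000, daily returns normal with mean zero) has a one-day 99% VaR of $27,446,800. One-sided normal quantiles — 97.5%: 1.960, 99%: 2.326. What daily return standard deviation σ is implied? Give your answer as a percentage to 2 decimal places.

VaR as a fraction: $27,446,800 / $2,000,000,000 = 1.372%.
σ = VaR / z = 1.372% / 2.326 = 0.590%.

0.59%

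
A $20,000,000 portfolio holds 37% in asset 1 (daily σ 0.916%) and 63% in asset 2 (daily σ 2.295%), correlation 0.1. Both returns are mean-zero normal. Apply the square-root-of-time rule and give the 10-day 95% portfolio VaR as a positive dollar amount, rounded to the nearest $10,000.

σ_p = √(0.37²·0.916² + 0.63²·2.295² + 2·0.1·0.37·0.63·0.916·2.295) = 1.518%.
σ_{10d} = 1.518% × √10 = 4.800%.
z(95%) = 1.645.
VaR = 1.645 × 4.800% = 7.896%; on $20,000,000 that is $1,579,200.

$1,580,000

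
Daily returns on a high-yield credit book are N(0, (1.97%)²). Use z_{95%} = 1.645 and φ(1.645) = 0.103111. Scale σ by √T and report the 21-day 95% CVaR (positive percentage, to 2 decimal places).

σ_{21d} = 1.97% × √21 = 9.028%.
ES multiplier = φ(z)/(1−α) = 0.103111/0.05 = 2.062.
ES = 9.028% × 2.062 = 18.616%.

18.62%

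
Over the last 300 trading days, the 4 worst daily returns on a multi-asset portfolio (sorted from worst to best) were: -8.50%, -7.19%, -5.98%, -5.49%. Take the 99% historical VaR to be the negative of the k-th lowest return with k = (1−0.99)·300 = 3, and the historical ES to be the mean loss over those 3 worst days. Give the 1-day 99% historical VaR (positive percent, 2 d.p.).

k = 3; the 3rd lowest return is -5.98%, so VaR = 5.98%.

5.98%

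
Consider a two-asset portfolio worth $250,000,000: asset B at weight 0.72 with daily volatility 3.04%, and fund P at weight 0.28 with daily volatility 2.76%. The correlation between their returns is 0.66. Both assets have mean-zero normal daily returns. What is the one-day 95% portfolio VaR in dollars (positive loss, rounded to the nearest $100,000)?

$11,400,000

σ_p² = 0.72²·3.04² + 0.28²·2.76² + 2·0.66·0.72·0.28·3.04·2.76 = 7.6209 (%²).
σ_p = √7.6209 = 2.761%.
At 95%, z = 1.645.
VaR = 1.645 × 2.761% = 4.542%; on $250,000,000 that is $11,355,000.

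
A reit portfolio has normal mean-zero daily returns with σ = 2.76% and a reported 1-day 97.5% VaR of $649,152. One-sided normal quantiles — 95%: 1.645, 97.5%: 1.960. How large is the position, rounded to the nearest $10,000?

$12,000,000

VaR as a fraction of value: z·σ = 1.960 × 2.76% = 5.4096%.
Position = $649,152 / 0.054096 = $12,000,000.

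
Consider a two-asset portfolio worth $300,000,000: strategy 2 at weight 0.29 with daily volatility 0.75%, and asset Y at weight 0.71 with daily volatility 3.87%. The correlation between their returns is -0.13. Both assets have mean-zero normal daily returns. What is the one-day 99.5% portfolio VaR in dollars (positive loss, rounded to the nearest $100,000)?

σ_p² = 0.29²·0.75² + 0.71²·3.87² + 2·-0.13·0.29·0.71·0.75·3.87 = 7.4418 (%²).
σ_p = √7.4418 = 2.728%.
At 99.5%, z = 2.576.
VaR = 2.576 × 2.728% = 7.027%; on $300,000,000 that is $21,081,000.

$21,100,000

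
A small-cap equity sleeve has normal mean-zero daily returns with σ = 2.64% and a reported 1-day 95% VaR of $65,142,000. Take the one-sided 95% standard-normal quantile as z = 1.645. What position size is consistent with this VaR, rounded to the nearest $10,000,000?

VaR as a fraction of value: z·σ = 1.645 × 2.64% = 4.3428%.
Position = $65,142,000 / 0.043428 = $1,500,000,000.

$1,500,000,000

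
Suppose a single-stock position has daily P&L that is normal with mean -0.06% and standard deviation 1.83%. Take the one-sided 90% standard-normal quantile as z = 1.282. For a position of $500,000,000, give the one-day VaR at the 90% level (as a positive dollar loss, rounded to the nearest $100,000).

VaR = −μ + z·σ = −(-0.06%) + 1.282 × 1.83% = 2.406%.
On $500,000,000: 0.02406 × $500,000,000 = $12,030,000.

$12,000,000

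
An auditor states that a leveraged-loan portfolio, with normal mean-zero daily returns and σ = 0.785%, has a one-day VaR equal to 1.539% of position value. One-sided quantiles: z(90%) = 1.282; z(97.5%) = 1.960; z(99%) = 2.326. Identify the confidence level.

Implied z = VaR/σ = 1.539 / 0.785 = 1.961.
This matches z(97.5%) = 1.960.

97.5%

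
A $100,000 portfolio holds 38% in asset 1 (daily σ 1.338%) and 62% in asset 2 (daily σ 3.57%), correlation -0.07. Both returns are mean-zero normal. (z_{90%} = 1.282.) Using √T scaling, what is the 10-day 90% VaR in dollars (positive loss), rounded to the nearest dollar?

σ_p = √(0.38²·1.338² + 0.62²·3.57² + 2·-0.07·0.38·0.62·1.338·3.57) = 2.236%.
σ_{10d} = 2.236% × √10 = 7.071%.
VaR = 1.282 × 7.071% = 9.065%; on $100,000 that is $9,065.

$9,065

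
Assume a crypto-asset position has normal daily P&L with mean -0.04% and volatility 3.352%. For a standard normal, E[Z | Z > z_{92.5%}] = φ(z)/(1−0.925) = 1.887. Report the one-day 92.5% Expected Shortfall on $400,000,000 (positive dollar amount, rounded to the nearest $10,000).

ES = −(-0.04%) + 3.352% × 1.887 = 6.365%.
On $400,000,000: 0.06365 × $400,000,000 = $25,460,000.

$25,460,000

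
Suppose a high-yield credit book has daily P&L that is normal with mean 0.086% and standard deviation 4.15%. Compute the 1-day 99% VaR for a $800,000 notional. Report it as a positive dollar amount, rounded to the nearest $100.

$76,500

At 99% one-sided, z = 2.326.
VaR = −μ + z·σ = −(0.086%) + 2.326 × 4.15% = 9.567%.
On $800,000: 0.09567 × $800,000 = $76,536.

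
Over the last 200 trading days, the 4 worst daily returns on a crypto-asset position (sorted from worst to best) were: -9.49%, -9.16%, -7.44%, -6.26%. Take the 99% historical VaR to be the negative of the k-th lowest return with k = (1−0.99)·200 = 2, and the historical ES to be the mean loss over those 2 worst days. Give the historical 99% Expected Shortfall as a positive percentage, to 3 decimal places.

The 2 worst returns sum to -18.65%.
ES = −(-18.65%) / 2 = 9.325%.

9.325%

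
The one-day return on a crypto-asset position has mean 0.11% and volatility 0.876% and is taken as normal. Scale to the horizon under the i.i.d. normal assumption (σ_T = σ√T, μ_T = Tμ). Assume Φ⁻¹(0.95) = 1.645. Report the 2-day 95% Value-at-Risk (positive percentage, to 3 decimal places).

1.818%

σ_{2d} = 0.876% × √2 = 1.239%; μ_{2d} = 2 × 0.11% = 0.220%.
VaR = −(0.220%) + 1.645 × 1.239% = 1.818%.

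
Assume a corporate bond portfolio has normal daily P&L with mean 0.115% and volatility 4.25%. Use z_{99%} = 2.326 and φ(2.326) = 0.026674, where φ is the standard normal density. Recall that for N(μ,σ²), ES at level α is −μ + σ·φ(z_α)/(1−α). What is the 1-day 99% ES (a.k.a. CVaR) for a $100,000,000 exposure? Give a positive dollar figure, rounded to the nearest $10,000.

Tail multiplier: φ(z)/(1−α) = 0.026674 / 0.01 = 2.667.
ES = −(0.115%) + 4.25% × 2.667 = 11.220%.
On $100,000,000: 0.11220 × $100,000,000 = $11,220,000.

$11,220,000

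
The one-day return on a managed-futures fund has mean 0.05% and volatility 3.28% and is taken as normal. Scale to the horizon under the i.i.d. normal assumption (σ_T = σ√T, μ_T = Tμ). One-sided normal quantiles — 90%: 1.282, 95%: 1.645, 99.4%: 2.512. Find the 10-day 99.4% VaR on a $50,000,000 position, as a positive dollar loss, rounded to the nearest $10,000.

σ_{10d} = 3.28% × √10 = 10.372%; μ_{10d} = 10 × 0.05% = 0.500%.
VaR = −(0.500%) + 2.512 × 10.372% = 25.554%.
On $50,000,000: 0.25554 × $50,000,000 = $12,777,000.

$12,780,000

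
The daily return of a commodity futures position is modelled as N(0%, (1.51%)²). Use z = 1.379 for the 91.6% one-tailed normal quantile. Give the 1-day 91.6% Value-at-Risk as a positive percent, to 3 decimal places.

2.082%

VaR = z·σ = 1.379 × 1.51% = 2.082%.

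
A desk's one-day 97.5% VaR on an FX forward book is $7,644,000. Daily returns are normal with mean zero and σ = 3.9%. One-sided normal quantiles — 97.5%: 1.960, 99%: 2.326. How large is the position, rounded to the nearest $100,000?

$100,000,000

VaR as a fraction of value: z·σ = 1.960 × 3.9% = 7.644%.
Position = $7,644,000 / 0.07644 = $100,000,000.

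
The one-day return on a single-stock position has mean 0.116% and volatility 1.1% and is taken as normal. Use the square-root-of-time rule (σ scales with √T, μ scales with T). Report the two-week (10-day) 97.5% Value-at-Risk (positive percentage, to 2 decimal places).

At 97.5%, z = 1.960.
σ_{10d} = 1.1% × √10 = 3.479%; μ_{10d} = 10 × 0.116% = 1.160%.
VaR = −(1.160%) + 1.960 × 3.479% = 5.659%.

5.66%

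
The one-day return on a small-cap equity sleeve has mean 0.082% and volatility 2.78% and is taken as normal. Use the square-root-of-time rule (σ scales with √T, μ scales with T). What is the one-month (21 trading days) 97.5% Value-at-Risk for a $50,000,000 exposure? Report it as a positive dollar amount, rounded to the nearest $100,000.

$11,600,000

At 97.5%, z = 1.960.
σ_{21d} = 2.78% × √21 = 12.740%; μ_{21d} = 21 × 0.082% = 1.722%.
VaR = −(1.722%) + 1.960 × 12.740% = 23.248%.
On $50,000,000: 0.23248 × $50,000,000 = $11,624,000.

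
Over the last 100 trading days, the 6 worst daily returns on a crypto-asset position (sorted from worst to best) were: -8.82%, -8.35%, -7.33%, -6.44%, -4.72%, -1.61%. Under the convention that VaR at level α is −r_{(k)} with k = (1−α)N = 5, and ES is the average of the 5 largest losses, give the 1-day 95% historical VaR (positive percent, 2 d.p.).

k = 5; the 5th lowest return is -4.72%, so VaR = 4.72%.

4.72%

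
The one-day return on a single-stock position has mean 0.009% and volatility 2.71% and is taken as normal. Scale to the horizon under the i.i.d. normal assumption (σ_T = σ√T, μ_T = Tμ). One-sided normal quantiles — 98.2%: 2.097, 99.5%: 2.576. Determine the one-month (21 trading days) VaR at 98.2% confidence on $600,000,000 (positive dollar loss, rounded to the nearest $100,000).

$155,100,000

σ_{21d} = 2.71% × √21 = 12.419%; μ_{21d} = 21 × 0.009% = 0.189%.
VaR = −(0.189%) + 2.097 × 12.419% = 25.854%.
On $600,000,000: 0.25854 × $600,000,000 = $155,124,000.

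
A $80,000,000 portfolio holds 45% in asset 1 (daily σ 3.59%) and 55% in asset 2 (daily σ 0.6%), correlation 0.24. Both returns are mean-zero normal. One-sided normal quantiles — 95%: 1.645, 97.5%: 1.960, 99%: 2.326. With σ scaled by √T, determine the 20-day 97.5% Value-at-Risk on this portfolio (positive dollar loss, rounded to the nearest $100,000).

$12,100,000

σ_p = √(0.45²·3.59² + 0.55²·0.6² + 2·0.24·0.45·0.55·3.59·0.6) = 1.725%.
σ_{20d} = 1.725% × √20 = 7.714%.
VaR = 1.960 × 7.714% = 15.119%; on $80,000,000 that is $12,095,200.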